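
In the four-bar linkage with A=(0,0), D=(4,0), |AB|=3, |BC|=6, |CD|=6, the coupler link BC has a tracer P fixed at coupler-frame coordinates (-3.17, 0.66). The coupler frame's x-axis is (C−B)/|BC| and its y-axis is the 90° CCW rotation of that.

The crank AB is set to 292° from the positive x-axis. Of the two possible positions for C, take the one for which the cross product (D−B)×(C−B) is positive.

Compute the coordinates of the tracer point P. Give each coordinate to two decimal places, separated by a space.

1.84 -5.94

A=(0,0), D=(4.00,0)
B = A + 3.00·(cos292°, sin292°) = (1.1238, -2.7816)
|BD| = 4.0012
circle(B,6.00) ∩ circle(D,6.00): a=2.0006, h=5.6566
  candidates: C₊=(-1.3705,2.6754) cross=22.633; C₋=(6.4943,-5.4570) cross=-22.633
  mode + wants cross > 0 → take C=(-1.3705,2.6754) (cross=22.633)
ex = (C−B)/|BC| = (-0.4157,0.9095); ey = (-0.9095,-0.4157)
P = B + -3.17·ex + 0.66·ey = (1.8414,-5.9390)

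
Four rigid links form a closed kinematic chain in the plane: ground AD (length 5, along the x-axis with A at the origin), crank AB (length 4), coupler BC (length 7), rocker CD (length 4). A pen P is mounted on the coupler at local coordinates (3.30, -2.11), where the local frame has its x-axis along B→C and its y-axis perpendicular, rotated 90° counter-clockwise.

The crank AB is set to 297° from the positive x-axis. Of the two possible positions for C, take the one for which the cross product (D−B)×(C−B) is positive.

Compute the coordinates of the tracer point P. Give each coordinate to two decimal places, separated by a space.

4.38 -0.61

A=(0,0), D=(5.00,0)
B = A + 4.00·(cos297°, sin297°) = (1.8160, -3.5640)
|BD| = 4.7792
circle(B,7.00) ∩ circle(D,4.00): a=5.8421, h=3.8562
  candidates: C₊=(2.8324,3.3618) cross=18.429; C₋=(8.5839,-1.7765) cross=-18.429
  mode + wants cross > 0 → take C=(2.8324,3.3618) (cross=18.429)
ex = (C−B)/|BC| = (0.1452,0.9894); ey = (-0.9894,0.1452)
P = B + 3.30·ex + -2.11·ey = (4.3828,-0.6054)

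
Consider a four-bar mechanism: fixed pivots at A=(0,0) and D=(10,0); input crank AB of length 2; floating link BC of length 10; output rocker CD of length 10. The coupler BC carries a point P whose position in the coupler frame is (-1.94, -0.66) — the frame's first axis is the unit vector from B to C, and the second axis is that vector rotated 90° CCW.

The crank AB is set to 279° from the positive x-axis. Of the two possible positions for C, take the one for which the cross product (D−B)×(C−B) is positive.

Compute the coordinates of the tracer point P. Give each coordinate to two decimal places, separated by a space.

0.34 -4.02

A=(0,0), D=(10.00,0)
B = A + 2.00·(cos279°, sin279°) = (0.3129, -1.9754)
|BD| = 9.8865
circle(B,10.00) ∩ circle(D,10.00): a=4.9432, h=8.6928
  candidates: C₊=(3.4196,7.5298) cross=85.941; C₋=(6.8933,-9.5052) cross=-85.941
  mode + wants cross > 0 → take C=(3.4196,7.5298) (cross=85.941)
ex = (C−B)/|BC| = (0.3107,0.9505); ey = (-0.9505,0.3107)
P = B + -1.94·ex + -0.66·ey = (0.3375,-4.0244)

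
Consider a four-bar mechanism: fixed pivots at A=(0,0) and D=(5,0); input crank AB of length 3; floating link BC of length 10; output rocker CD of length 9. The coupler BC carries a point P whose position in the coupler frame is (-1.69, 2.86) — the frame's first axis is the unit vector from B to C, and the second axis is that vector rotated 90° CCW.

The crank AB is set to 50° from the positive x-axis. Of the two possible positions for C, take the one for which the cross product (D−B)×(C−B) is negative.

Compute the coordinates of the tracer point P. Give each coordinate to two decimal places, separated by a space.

A=(0,0), D=(5.00,0)
B = A + 3.00·(cos50°, sin50°) = (1.9284, 2.2981)
|BD| = 3.8362
circle(B,10.00) ∩ circle(D,9.00): a=4.3945, h=8.9827
  candidates: C₊=(10.8283,6.8579) cross=34.459; C₋=(0.0658,-7.5269) cross=-34.459
  mode - wants cross < 0 → take C=(0.0658,-7.5269) (cross=-34.459)
ex = (C−B)/|BC| = (-0.1863,-0.9825); ey = (0.9825,-0.1863)
P = B + -1.69·ex + 2.86·ey = (5.0531,3.4259)

5.05 3.43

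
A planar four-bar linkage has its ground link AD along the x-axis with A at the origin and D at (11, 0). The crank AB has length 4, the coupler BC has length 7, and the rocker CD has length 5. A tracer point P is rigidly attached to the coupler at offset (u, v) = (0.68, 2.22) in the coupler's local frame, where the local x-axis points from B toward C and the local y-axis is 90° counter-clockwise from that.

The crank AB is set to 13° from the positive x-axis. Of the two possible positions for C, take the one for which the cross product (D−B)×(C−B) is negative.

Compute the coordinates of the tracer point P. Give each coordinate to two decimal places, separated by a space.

A=(0,0), D=(11.00,0)
B = A + 4.00·(cos13°, sin13°) = (3.8975, 0.8998)
|BD| = 7.1593
circle(B,7.00) ∩ circle(D,5.00): a=5.2558, h=4.6235
  candidates: C₊=(9.6927,4.8261) cross=33.101; C₋=(8.5305,-4.3476) cross=-33.101
  mode - wants cross < 0 → take C=(8.5305,-4.3476) (cross=-33.101)
ex = (C−B)/|BC| = (0.6619,-0.7496); ey = (0.7496,0.6619)
P = B + 0.68·ex + 2.22·ey = (6.0117,1.8594)

6.01 1.86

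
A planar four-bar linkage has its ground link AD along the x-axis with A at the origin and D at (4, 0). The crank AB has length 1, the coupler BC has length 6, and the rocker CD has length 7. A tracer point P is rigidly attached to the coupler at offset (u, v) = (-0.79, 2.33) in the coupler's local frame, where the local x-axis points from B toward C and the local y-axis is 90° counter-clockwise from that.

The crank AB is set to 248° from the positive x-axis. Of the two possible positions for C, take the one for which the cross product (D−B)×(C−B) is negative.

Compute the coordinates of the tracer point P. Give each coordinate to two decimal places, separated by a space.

1.56 0.59

A=(0,0), D=(4.00,0)
B = A + 1.00·(cos248°, sin248°) = (-0.3746, -0.9272)
|BD| = 4.4718
circle(B,6.00) ∩ circle(D,7.00): a=0.7823, h=5.9488
  candidates: C₊=(-0.8427,5.0545) cross=26.602; C₋=(1.6242,-6.5845) cross=-26.602
  mode - wants cross < 0 → take C=(1.6242,-6.5845) (cross=-26.602)
ex = (C−B)/|BC| = (0.3331,-0.9429); ey = (0.9429,0.3331)
P = B + -0.79·ex + 2.33·ey = (1.5591,0.5939)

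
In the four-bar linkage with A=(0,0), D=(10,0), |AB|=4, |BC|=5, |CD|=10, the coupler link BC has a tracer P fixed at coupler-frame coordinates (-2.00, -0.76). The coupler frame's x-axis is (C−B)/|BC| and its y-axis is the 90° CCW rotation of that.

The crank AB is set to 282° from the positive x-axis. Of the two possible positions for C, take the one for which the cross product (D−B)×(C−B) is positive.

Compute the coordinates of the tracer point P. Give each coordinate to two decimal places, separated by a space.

A=(0,0), D=(10.00,0)
B = A + 4.00·(cos282°, sin282°) = (0.8316, -3.9126)
|BD| = 9.9683
circle(B,5.00) ∩ circle(D,10.00): a=1.2222, h=4.8483
  candidates: C₊=(0.0528,1.0264) cross=48.329; C₋=(3.8588,-7.8921) cross=-48.329
  mode + wants cross > 0 → take C=(0.0528,1.0264) (cross=48.329)
ex = (C−B)/|BC| = (-0.1558,0.9878); ey = (-0.9878,-0.1558)
P = B + -2.00·ex + -0.76·ey = (1.8939,-5.7698)

1.89 -5.77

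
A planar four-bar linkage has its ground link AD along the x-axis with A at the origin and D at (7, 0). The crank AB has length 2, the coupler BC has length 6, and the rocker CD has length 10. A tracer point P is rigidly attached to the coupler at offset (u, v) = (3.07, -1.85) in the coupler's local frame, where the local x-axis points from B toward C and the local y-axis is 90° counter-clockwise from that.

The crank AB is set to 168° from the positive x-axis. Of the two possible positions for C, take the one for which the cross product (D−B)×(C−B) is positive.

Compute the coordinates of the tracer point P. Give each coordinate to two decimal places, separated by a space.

A=(0,0), D=(7.00,0)
B = A + 2.00·(cos168°, sin168°) = (-1.9563, 0.4158)
|BD| = 8.9659
circle(B,6.00) ∩ circle(D,10.00): a=0.9139, h=5.9300
  candidates: C₊=(-0.7683,6.2970) cross=53.168; C₋=(-1.3184,-5.5502) cross=-53.168
  mode + wants cross > 0 → take C=(-0.7683,6.2970) (cross=53.168)
ex = (C−B)/|BC| = (0.1980,0.9802); ey = (-0.9802,0.1980)
P = B + 3.07·ex + -1.85·ey = (0.4649,3.0588)

0.46 3.06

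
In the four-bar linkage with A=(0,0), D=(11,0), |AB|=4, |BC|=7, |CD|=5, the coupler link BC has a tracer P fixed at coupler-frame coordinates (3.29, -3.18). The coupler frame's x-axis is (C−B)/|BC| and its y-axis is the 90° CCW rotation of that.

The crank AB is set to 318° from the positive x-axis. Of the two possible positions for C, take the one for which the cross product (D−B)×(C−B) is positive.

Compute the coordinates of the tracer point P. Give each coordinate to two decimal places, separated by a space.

7.47 -1.83

A=(0,0), D=(11.00,0)
B = A + 4.00·(cos318°, sin318°) = (2.9726, -2.6765)
|BD| = 8.4619
circle(B,7.00) ∩ circle(D,5.00): a=5.6491, h=4.1338
  candidates: C₊=(7.0241,3.0318) cross=34.979; C₋=(9.6391,-4.8112) cross=-34.979
  mode + wants cross > 0 → take C=(7.0241,3.0318) (cross=34.979)
ex = (C−B)/|BC| = (0.5788,0.8155); ey = (-0.8155,0.5788)
P = B + 3.29·ex + -3.18·ey = (7.4700,-1.8341)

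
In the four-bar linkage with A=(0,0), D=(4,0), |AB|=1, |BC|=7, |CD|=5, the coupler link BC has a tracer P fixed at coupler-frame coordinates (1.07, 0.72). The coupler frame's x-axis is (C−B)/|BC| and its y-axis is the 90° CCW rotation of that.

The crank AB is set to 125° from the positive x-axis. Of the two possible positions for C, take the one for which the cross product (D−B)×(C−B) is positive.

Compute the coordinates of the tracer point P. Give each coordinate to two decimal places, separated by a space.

A=(0,0), D=(4.00,0)
B = A + 1.00·(cos125°, sin125°) = (-0.5736, 0.8192)
|BD| = 4.6464
circle(B,7.00) ∩ circle(D,5.00): a=4.9058, h=4.9933
  candidates: C₊=(5.1357,4.8693) cross=23.200; C₋=(3.3751,-4.9608) cross=-23.200
  mode + wants cross > 0 → take C=(5.1357,4.8693) (cross=23.200)
ex = (C−B)/|BC| = (0.8156,0.5786); ey = (-0.5786,0.8156)
P = B + 1.07·ex + 0.72·ey = (-0.1175,2.0255)

-0.12 2.03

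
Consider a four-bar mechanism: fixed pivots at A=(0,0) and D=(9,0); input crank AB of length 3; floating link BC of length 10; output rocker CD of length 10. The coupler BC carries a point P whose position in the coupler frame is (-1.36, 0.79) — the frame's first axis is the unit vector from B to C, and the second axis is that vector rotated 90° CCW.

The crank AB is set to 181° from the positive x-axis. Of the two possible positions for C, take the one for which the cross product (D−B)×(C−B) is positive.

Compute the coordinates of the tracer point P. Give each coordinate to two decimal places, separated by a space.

-4.44 -0.67

A=(0,0), D=(9.00,0)
B = A + 3.00·(cos181°, sin181°) = (-2.9995, -0.0524)
|BD| = 11.9997
circle(B,10.00) ∩ circle(D,10.00): a=5.9998, h=8.0001
  candidates: C₊=(2.9653,7.9739) cross=95.999; C₋=(3.0351,-8.0262) cross=-95.999
  mode + wants cross > 0 → take C=(2.9653,7.9739) (cross=95.999)
ex = (C−B)/|BC| = (0.5965,0.8026); ey = (-0.8026,0.5965)
P = B + -1.36·ex + 0.79·ey = (-4.4448,-0.6727)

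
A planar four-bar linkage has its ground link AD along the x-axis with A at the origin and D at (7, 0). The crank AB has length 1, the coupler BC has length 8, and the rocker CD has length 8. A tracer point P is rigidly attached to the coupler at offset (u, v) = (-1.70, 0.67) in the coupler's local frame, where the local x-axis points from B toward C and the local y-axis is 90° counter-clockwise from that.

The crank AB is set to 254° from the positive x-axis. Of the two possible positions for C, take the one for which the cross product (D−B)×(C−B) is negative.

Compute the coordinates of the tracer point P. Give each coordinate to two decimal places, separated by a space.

-0.70 0.82

A=(0,0), D=(7.00,0)
B = A + 1.00·(cos254°, sin254°) = (-0.2756, -0.9613)
|BD| = 7.3389
circle(B,8.00) ∩ circle(D,8.00): a=3.6694, h=7.1088
  candidates: C₊=(2.4311,6.5669) cross=52.171; C₋=(4.2933,-7.5282) cross=-52.171
  mode - wants cross < 0 → take C=(4.2933,-7.5282) (cross=-52.171)
ex = (C−B)/|BC| = (0.5711,-0.8209); ey = (0.8209,0.5711)
P = B + -1.70·ex + 0.67·ey = (-0.6966,0.8169)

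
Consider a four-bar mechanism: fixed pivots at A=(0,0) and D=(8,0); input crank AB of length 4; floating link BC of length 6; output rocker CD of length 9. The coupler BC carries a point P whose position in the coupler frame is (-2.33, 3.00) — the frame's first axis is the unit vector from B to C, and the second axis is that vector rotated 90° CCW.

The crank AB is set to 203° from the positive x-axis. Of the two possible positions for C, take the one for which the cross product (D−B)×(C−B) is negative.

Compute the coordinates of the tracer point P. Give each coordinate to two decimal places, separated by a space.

A=(0,0), D=(8.00,0)
B = A + 4.00·(cos203°, sin203°) = (-3.6820, -1.5629)
|BD| = 11.7861
circle(B,6.00) ∩ circle(D,9.00): a=3.9840, h=4.4864
  candidates: C₊=(-0.3281,3.4121) cross=52.877; C₋=(0.8617,-5.4814) cross=-52.877
  mode - wants cross < 0 → take C=(0.8617,-5.4814) (cross=-52.877)
ex = (C−B)/|BC| = (0.7573,-0.6531); ey = (0.6531,0.7573)
P = B + -2.33·ex + 3.00·ey = (-3.4873,2.2306)

-3.49 2.23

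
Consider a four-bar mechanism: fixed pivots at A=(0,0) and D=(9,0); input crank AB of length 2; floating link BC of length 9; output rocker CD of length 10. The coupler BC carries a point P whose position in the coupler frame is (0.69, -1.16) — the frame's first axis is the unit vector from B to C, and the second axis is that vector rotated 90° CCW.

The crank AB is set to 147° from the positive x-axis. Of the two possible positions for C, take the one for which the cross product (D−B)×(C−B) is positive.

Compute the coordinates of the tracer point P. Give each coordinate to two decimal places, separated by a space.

A=(0,0), D=(9.00,0)
B = A + 2.00·(cos147°, sin147°) = (-1.6773, 1.0893)
|BD| = 10.7328
circle(B,9.00) ∩ circle(D,10.00): a=4.4812, h=7.8050
  candidates: C₊=(3.5729,8.3992) cross=83.770; C₋=(1.9886,-7.1303) cross=-83.770
  mode + wants cross > 0 → take C=(3.5729,8.3992) (cross=83.770)
ex = (C−B)/|BC| = (0.5834,0.8122); ey = (-0.8122,0.5834)
P = B + 0.69·ex + -1.16·ey = (-0.3327,0.9730)

-0.33 0.97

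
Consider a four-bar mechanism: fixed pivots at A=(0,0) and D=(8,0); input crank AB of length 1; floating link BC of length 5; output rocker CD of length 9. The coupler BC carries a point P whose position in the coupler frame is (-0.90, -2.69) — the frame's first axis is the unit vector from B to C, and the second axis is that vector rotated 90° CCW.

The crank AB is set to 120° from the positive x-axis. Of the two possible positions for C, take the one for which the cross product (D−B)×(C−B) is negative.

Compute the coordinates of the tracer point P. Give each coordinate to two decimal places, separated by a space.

-3.27 1.50

A=(0,0), D=(8.00,0)
B = A + 1.00·(cos120°, sin120°) = (-0.5000, 0.8660)
|BD| = 8.5440
circle(B,5.00) ∩ circle(D,9.00): a=0.9948, h=4.9000
  candidates: C₊=(0.9864,5.6400) cross=41.866; C₋=(-0.0069,-4.1096) cross=-41.866
  mode - wants cross < 0 → take C=(-0.0069,-4.1096) (cross=-41.866)
ex = (C−B)/|BC| = (0.0986,-0.9951); ey = (0.9951,0.0986)
P = B + -0.90·ex + -2.69·ey = (-3.2656,1.4964)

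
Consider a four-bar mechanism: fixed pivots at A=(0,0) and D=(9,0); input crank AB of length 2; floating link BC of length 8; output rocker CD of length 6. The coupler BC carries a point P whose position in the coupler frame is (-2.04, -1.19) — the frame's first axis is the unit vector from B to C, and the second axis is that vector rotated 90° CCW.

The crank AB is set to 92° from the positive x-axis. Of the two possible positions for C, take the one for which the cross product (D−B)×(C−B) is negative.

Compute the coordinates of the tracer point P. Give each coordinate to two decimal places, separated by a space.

A=(0,0), D=(9.00,0)
B = A + 2.00·(cos92°, sin92°) = (-0.0698, 1.9988)
|BD| = 9.2874
circle(B,8.00) ∩ circle(D,6.00): a=6.1511, h=5.1150
  candidates: C₊=(7.0380,5.6702) cross=47.506; C₋=(4.8364,-4.3202) cross=-47.506
  mode - wants cross < 0 → take C=(4.8364,-4.3202) (cross=-47.506)
ex = (C−B)/|BC| = (0.6133,-0.7899); ey = (0.7899,0.6133)
P = B + -2.04·ex + -1.19·ey = (-2.2608,2.8803)

-2.26 2.88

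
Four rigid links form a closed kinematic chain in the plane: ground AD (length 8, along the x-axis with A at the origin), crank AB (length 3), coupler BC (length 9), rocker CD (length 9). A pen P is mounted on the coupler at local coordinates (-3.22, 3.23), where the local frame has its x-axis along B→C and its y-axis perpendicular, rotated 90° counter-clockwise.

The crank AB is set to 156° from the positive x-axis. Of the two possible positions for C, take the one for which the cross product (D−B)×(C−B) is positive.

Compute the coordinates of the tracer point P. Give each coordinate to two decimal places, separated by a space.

-7.30 1.10

A=(0,0), D=(8.00,0)
B = A + 3.00·(cos156°, sin156°) = (-2.7406, 1.2202)
|BD| = 10.8097
circle(B,9.00) ∩ circle(D,9.00): a=5.4049, h=7.1964
  candidates: C₊=(3.4420,7.7605) cross=77.791; C₋=(1.8174,-6.5402) cross=-77.791
  mode + wants cross > 0 → take C=(3.4420,7.7605) (cross=77.791)
ex = (C−B)/|BC| = (0.6870,0.7267); ey = (-0.7267,0.6870)
P = B + -3.22·ex + 3.23·ey = (-7.2999,1.0991)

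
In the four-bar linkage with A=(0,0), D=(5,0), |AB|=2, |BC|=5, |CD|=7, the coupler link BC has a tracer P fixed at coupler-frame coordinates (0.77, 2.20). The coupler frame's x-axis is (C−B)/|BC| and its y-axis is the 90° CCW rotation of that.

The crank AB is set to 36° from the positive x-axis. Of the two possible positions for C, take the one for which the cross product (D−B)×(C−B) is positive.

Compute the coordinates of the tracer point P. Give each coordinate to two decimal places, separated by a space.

-0.57 1.98

A=(0,0), D=(5.00,0)
B = A + 2.00·(cos36°, sin36°) = (1.6180, 1.1756)
|BD| = 3.5805
circle(B,5.00) ∩ circle(D,7.00): a=-1.5613, h=4.7500
  candidates: C₊=(1.7028,6.1749) cross=17.007; C₋=(-1.4163,-2.7985) cross=-17.007
  mode + wants cross > 0 → take C=(1.7028,6.1749) (cross=17.007)
ex = (C−B)/|BC| = (0.0170,0.9999); ey = (-0.9999,0.0170)
P = B + 0.77·ex + 2.20·ey = (-0.5686,1.9828)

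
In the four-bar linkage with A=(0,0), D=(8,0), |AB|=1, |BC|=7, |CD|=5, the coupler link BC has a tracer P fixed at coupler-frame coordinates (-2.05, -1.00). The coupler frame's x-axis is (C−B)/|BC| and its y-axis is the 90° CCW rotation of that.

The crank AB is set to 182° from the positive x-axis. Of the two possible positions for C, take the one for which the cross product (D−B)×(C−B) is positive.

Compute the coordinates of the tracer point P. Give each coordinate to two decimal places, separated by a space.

-2.15 -2.01

A=(0,0), D=(8.00,0)
B = A + 1.00·(cos182°, sin182°) = (-0.9994, -0.0349)
|BD| = 8.9995
circle(B,7.00) ∩ circle(D,5.00): a=5.8331, h=3.8697
  candidates: C₊=(4.8187,3.8574) cross=34.825; C₋=(4.8487,-3.8819) cross=-34.825
  mode + wants cross > 0 → take C=(4.8187,3.8574) (cross=34.825)
ex = (C−B)/|BC| = (0.8312,0.5560); ey = (-0.5560,0.8312)
P = B + -2.05·ex + -1.00·ey = (-2.1472,-2.0059)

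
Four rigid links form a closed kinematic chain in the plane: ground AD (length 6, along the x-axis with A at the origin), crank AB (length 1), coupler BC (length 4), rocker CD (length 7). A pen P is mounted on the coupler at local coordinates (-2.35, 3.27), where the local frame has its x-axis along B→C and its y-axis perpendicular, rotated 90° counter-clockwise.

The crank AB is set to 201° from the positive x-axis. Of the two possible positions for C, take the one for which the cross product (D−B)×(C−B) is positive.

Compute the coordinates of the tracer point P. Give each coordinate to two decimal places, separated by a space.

A=(0,0), D=(6.00,0)
B = A + 1.00·(cos201°, sin201°) = (-0.9336, -0.3584)
|BD| = 6.9428
circle(B,4.00) ∩ circle(D,7.00): a=1.0949, h=3.8472
  candidates: C₊=(-0.0388,3.5403) cross=26.711; C₋=(0.3584,-4.1440) cross=-26.711
  mode + wants cross > 0 → take C=(-0.0388,3.5403) (cross=26.711)
ex = (C−B)/|BC| = (0.2237,0.9747); ey = (-0.9747,0.2237)
P = B + -2.35·ex + 3.27·ey = (-4.6464,-1.9173)

-4.65 -1.92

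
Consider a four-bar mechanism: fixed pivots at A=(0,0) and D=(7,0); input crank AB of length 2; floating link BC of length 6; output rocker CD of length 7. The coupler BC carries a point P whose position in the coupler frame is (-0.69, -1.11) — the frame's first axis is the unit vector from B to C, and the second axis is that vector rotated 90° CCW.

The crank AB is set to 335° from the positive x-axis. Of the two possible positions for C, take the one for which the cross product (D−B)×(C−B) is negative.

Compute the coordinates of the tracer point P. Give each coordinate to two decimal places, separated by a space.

0.52 -0.64

A=(0,0), D=(7.00,0)
B = A + 2.00·(cos335°, sin335°) = (1.8126, -0.8452)
|BD| = 5.2558
circle(B,6.00) ∩ circle(D,7.00): a=1.3912, h=5.8365
  candidates: C₊=(2.2471,5.1390) cross=30.675; C₋=(4.1243,-6.3820) cross=-30.675
  mode - wants cross < 0 → take C=(4.1243,-6.3820) (cross=-30.675)
ex = (C−B)/|BC| = (0.3853,-0.9228); ey = (0.9228,0.3853)
P = B + -0.69·ex + -1.11·ey = (0.5225,-0.6362)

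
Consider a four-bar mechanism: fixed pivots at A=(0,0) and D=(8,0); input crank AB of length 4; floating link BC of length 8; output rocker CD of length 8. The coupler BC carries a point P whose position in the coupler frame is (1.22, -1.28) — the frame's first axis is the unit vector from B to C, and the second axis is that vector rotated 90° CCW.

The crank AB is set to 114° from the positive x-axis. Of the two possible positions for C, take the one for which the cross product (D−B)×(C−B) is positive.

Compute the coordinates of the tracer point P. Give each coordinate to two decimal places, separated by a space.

A=(0,0), D=(8.00,0)
B = A + 4.00·(cos114°, sin114°) = (-1.6269, 3.6542)
|BD| = 10.2971
circle(B,8.00) ∩ circle(D,8.00): a=5.1486, h=6.1231
  candidates: C₊=(5.3594,7.5517) cross=63.050; C₋=(1.0136,-3.8975) cross=-63.050
  mode + wants cross > 0 → take C=(5.3594,7.5517) (cross=63.050)
ex = (C−B)/|BC| = (0.8733,0.4872); ey = (-0.4872,0.8733)
P = B + 1.22·ex + -1.28·ey = (0.0621,3.1307)

0.06 3.13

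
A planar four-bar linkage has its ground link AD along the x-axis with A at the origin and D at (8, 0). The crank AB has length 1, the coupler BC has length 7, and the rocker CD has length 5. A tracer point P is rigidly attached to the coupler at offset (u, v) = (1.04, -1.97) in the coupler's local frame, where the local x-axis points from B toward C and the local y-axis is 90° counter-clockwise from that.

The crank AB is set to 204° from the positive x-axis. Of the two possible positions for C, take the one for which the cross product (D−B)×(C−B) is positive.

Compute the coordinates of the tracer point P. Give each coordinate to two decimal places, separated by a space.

1.10 -1.37

A=(0,0), D=(8.00,0)
B = A + 1.00·(cos204°, sin204°) = (-0.9135, -0.4067)
|BD| = 8.9228
circle(B,7.00) ∩ circle(D,5.00): a=5.8063, h=3.9099
  candidates: C₊=(4.7085,3.7638) cross=34.887; C₋=(5.0649,-4.0479) cross=-34.887
  mode + wants cross > 0 → take C=(4.7085,3.7638) (cross=34.887)
ex = (C−B)/|BC| = (0.8031,0.5958); ey = (-0.5958,0.8031)
P = B + 1.04·ex + -1.97·ey = (1.0954,-1.3693)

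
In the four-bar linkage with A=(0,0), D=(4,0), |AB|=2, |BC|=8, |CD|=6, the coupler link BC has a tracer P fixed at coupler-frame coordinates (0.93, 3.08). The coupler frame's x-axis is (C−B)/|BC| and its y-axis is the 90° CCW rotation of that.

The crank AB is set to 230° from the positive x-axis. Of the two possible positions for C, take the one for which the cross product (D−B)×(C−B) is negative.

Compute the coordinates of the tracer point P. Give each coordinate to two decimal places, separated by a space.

1.15 0.57

A=(0,0), D=(4.00,0)
B = A + 2.00·(cos230°, sin230°) = (-1.2856, -1.5321)
|BD| = 5.5031
circle(B,8.00) ∩ circle(D,6.00): a=5.2956, h=5.9964
  candidates: C₊=(2.1312,5.7015) cross=32.999; C₋=(5.4700,-5.8171) cross=-32.999
  mode - wants cross < 0 → take C=(5.4700,-5.8171) (cross=-32.999)
ex = (C−B)/|BC| = (0.8445,-0.5356); ey = (0.5356,0.8445)
P = B + 0.93·ex + 3.08·ey = (1.1495,0.5707)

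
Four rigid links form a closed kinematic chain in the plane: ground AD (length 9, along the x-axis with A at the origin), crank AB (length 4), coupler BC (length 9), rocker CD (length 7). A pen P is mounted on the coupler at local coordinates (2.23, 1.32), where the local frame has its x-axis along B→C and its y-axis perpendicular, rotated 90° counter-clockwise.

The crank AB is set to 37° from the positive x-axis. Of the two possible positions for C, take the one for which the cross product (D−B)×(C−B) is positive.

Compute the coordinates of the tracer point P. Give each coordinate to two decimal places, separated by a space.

A=(0,0), D=(9.00,0)
B = A + 4.00·(cos37°, sin37°) = (3.1945, 2.4073)
|BD| = 6.2848
circle(B,9.00) ∩ circle(D,7.00): a=5.6882, h=6.9745
  candidates: C₊=(11.1204,6.6711) cross=43.833; C₋=(5.7775,-6.2141) cross=-43.833
  mode + wants cross > 0 → take C=(11.1204,6.6711) (cross=43.833)
ex = (C−B)/|BC| = (0.8807,0.4738); ey = (-0.4738,0.8807)
P = B + 2.23·ex + 1.32·ey = (4.5330,4.6262)

4.53 4.63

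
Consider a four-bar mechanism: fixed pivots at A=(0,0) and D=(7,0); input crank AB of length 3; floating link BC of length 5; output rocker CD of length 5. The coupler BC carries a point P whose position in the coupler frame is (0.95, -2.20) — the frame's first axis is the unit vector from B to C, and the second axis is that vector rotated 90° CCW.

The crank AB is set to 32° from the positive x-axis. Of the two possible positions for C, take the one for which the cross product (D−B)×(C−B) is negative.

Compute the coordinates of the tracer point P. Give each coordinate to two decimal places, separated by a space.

A=(0,0), D=(7.00,0)
B = A + 3.00·(cos32°, sin32°) = (2.5441, 1.5898)
|BD| = 4.7310
circle(B,5.00) ∩ circle(D,5.00): a=2.3655, h=4.4051
  candidates: C₊=(6.2523,4.9438) cross=20.840; C₋=(3.2918,-3.3540) cross=-20.840
  mode - wants cross < 0 → take C=(3.2918,-3.3540) (cross=-20.840)
ex = (C−B)/|BC| = (0.1495,-0.9888); ey = (0.9888,0.1495)
P = B + 0.95·ex + -2.20·ey = (0.5109,0.3215)

0.51 0.32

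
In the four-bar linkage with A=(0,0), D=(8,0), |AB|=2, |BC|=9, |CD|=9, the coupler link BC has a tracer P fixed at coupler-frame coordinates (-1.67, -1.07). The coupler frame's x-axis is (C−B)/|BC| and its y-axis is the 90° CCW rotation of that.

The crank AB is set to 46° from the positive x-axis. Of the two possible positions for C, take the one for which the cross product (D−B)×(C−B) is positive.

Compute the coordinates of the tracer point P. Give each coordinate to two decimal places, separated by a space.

1.33 -0.54

A=(0,0), D=(8.00,0)
B = A + 2.00·(cos46°, sin46°) = (1.3893, 1.4387)
|BD| = 6.7654
circle(B,9.00) ∩ circle(D,9.00): a=3.3827, h=8.3401
  candidates: C₊=(6.4682,8.8687) cross=56.424; C₋=(2.9211,-7.4300) cross=-56.424
  mode + wants cross > 0 → take C=(6.4682,8.8687) (cross=56.424)
ex = (C−B)/|BC| = (0.5643,0.8256); ey = (-0.8256,0.5643)
P = B + -1.67·ex + -1.07·ey = (1.3302,-0.5438)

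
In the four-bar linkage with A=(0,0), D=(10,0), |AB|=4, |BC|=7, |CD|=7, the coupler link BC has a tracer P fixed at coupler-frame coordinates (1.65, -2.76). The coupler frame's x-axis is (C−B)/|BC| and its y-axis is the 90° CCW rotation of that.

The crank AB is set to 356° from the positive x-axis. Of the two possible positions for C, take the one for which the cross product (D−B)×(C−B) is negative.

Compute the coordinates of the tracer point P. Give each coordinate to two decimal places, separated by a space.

A=(0,0), D=(10.00,0)
B = A + 4.00·(cos356°, sin356°) = (3.9903, -0.2790)
|BD| = 6.0162
circle(B,7.00) ∩ circle(D,7.00): a=3.0081, h=6.3207
  candidates: C₊=(6.7020,6.1744) cross=38.027; C₋=(7.2883,-6.4534) cross=-38.027
  mode - wants cross < 0 → take C=(7.2883,-6.4534) (cross=-38.027)
ex = (C−B)/|BC| = (0.4711,-0.8821); ey = (0.8821,0.4711)
P = B + 1.65·ex + -2.76·ey = (2.3332,-3.0348)

2.33 -3.03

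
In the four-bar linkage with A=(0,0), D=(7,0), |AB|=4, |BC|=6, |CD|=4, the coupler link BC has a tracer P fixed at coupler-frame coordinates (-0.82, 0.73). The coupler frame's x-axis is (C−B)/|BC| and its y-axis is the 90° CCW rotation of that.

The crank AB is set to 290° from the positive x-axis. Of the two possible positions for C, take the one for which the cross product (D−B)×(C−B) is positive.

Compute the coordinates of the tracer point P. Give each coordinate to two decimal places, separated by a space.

0.40 -4.27

A=(0,0), D=(7.00,0)
B = A + 4.00·(cos290°, sin290°) = (1.3681, -3.7588)
|BD| = 6.7710
circle(B,6.00) ∩ circle(D,4.00): a=4.8624, h=3.5153
  candidates: C₊=(3.4610,1.8644) cross=23.802; C₋=(7.3639,-3.9834) cross=-23.802
  mode + wants cross > 0 → take C=(3.4610,1.8644) (cross=23.802)
ex = (C−B)/|BC| = (0.3488,0.9372); ey = (-0.9372,0.3488)
P = B + -0.82·ex + 0.73·ey = (0.3979,-4.2726)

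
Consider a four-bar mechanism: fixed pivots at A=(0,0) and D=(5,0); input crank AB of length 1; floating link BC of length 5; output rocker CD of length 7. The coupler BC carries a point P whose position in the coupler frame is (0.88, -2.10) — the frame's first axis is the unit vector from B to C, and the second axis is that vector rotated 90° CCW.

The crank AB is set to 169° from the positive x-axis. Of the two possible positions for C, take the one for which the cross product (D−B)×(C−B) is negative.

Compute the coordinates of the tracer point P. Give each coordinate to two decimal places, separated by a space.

-2.91 -1.03

A=(0,0), D=(5.00,0)
B = A + 1.00·(cos169°, sin169°) = (-0.9816, 0.1908)
|BD| = 5.9847
circle(B,5.00) ∩ circle(D,7.00): a=0.9872, h=4.9016
  candidates: C₊=(0.1614,5.0584) cross=29.334; C₋=(-0.1512,-4.7397) cross=-29.334
  mode - wants cross < 0 → take C=(-0.1512,-4.7397) (cross=-29.334)
ex = (C−B)/|BC| = (0.1661,-0.9861); ey = (0.9861,0.1661)
P = B + 0.88·ex + -2.10·ey = (-2.9063,-1.0258)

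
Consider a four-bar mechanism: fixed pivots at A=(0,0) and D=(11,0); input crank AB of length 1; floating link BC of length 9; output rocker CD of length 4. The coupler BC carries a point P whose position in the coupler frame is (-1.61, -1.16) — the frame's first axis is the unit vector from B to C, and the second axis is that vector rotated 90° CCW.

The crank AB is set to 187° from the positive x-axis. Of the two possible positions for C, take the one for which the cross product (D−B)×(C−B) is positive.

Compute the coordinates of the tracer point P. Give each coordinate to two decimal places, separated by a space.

A=(0,0), D=(11.00,0)
B = A + 1.00·(cos187°, sin187°) = (-0.9925, -0.1219)
|BD| = 11.9932
circle(B,9.00) ∩ circle(D,4.00): a=8.7065, h=2.2798
  candidates: C₊=(7.6903,2.2463) cross=27.342; C₋=(7.7366,-2.3131) cross=-27.342
  mode + wants cross > 0 → take C=(7.6903,2.2463) (cross=27.342)
ex = (C−B)/|BC| = (0.9648,0.2631); ey = (-0.2631,0.9648)
P = B + -1.61·ex + -1.16·ey = (-2.2406,-1.6646)

-2.24 -1.66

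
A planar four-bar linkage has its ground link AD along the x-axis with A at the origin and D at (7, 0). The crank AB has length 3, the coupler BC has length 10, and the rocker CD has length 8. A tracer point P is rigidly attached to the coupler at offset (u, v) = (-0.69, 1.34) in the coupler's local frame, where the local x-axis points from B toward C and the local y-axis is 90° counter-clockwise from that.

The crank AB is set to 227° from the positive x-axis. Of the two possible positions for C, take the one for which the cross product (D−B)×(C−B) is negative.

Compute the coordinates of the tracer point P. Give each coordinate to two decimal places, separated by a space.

-1.84 -0.70

A=(0,0), D=(7.00,0)
B = A + 3.00·(cos227°, sin227°) = (-2.0460, -2.1941)
|BD| = 9.3083
circle(B,10.00) ∩ circle(D,8.00): a=6.5879, h=7.5233
  candidates: C₊=(2.5830,6.6701) cross=70.029; C₋=(6.1296,-7.9525) cross=-70.029
  mode - wants cross < 0 → take C=(6.1296,-7.9525) (cross=-70.029)
ex = (C−B)/|BC| = (0.8176,-0.5758); ey = (0.5758,0.8176)
P = B + -0.69·ex + 1.34·ey = (-1.8385,-0.7012)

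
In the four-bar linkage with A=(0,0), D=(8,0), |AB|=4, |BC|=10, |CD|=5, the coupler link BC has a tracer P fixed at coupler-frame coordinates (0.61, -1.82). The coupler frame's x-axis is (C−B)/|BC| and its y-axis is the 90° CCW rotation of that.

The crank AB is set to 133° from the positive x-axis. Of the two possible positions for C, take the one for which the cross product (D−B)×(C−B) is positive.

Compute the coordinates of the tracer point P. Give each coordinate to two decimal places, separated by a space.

-1.77 1.26

A=(0,0), D=(8.00,0)
B = A + 4.00·(cos133°, sin133°) = (-2.7280, 2.9254)
|BD| = 11.1197
circle(B,10.00) ∩ circle(D,5.00): a=8.9322, h=4.4961
  candidates: C₊=(7.0724,4.9132) cross=49.995; C₋=(4.7067,-3.7622) cross=-49.995
  mode + wants cross > 0 → take C=(7.0724,4.9132) (cross=49.995)
ex = (C−B)/|BC| = (0.9800,0.1988); ey = (-0.1988,0.9800)
P = B + 0.61·ex + -1.82·ey = (-1.7684,1.2630)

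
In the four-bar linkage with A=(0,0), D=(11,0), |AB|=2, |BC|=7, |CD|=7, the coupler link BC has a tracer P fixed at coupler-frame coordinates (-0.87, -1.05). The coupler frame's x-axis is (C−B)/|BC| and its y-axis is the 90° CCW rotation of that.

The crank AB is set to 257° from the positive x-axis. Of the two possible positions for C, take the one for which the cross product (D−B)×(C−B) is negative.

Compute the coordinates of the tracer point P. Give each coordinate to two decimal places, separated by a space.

A=(0,0), D=(11.00,0)
B = A + 2.00·(cos257°, sin257°) = (-0.4499, -1.9487)
|BD| = 11.6146
circle(B,7.00) ∩ circle(D,7.00): a=5.8073, h=3.9084
  candidates: C₊=(4.6193,2.8786) cross=45.394; C₋=(5.9308,-4.8274) cross=-45.394
  mode - wants cross < 0 → take C=(5.9308,-4.8274) (cross=-45.394)
ex = (C−B)/|BC| = (0.9115,-0.4112); ey = (0.4112,0.9115)
P = B + -0.87·ex + -1.05·ey = (-1.6747,-2.5481)

-1.67 -2.55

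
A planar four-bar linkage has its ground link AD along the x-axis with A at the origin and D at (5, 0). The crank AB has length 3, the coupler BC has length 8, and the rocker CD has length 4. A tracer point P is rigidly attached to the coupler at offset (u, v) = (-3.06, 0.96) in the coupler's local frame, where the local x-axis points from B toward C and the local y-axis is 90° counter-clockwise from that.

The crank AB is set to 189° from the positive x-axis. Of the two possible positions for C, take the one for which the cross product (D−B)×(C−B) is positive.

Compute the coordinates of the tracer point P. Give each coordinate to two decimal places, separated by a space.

-6.06 -1.30

A=(0,0), D=(5.00,0)
B = A + 3.00·(cos189°, sin189°) = (-2.9631, -0.4693)
|BD| = 7.9769
circle(B,8.00) ∩ circle(D,4.00): a=6.9971, h=3.8782
  candidates: C₊=(3.7938,3.8138) cross=30.936; C₋=(4.2501,-3.9291) cross=-30.936
  mode + wants cross > 0 → take C=(3.7938,3.8138) (cross=30.936)
ex = (C−B)/|BC| = (0.8446,0.5354); ey = (-0.5354,0.8446)
P = B + -3.06·ex + 0.96·ey = (-6.0615,-1.2968)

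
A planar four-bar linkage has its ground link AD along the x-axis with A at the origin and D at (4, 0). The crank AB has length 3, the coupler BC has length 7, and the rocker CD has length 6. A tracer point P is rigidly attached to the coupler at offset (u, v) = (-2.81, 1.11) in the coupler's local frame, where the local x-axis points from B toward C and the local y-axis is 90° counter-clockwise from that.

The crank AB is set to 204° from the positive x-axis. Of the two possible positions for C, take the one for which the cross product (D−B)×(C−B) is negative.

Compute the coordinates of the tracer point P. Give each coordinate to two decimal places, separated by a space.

-4.13 1.46

A=(0,0), D=(4.00,0)
B = A + 3.00·(cos204°, sin204°) = (-2.7406, -1.2202)
|BD| = 6.8502
circle(B,7.00) ∩ circle(D,6.00): a=4.3740, h=5.4652
  candidates: C₊=(0.5899,4.9367) cross=37.438; C₋=(2.5369,-5.8189) cross=-37.438
  mode - wants cross < 0 → take C=(2.5369,-5.8189) (cross=-37.438)
ex = (C−B)/|BC| = (0.7539,-0.6570); ey = (0.6570,0.7539)
P = B + -2.81·ex + 1.11·ey = (-4.1300,1.4627)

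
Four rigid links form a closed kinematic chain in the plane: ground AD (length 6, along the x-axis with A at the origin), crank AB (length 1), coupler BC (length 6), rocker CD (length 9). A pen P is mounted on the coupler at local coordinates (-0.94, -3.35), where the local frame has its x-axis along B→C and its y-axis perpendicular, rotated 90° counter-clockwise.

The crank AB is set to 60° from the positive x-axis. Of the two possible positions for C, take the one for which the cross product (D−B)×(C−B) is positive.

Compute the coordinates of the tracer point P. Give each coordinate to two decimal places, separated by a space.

3.90 0.11

A=(0,0), D=(6.00,0)
B = A + 1.00·(cos60°, sin60°) = (0.5000, 0.8660)
|BD| = 5.5678
circle(B,6.00) ∩ circle(D,9.00): a=-1.2572, h=5.8668
  candidates: C₊=(0.1706,6.8570) cross=32.665; C₋=(-1.6545,-4.7338) cross=-32.665
  mode + wants cross > 0 → take C=(0.1706,6.8570) (cross=32.665)
ex = (C−B)/|BC| = (-0.0549,0.9985); ey = (-0.9985,-0.0549)
P = B + -0.94·ex + -3.35·ey = (3.8966,0.1114)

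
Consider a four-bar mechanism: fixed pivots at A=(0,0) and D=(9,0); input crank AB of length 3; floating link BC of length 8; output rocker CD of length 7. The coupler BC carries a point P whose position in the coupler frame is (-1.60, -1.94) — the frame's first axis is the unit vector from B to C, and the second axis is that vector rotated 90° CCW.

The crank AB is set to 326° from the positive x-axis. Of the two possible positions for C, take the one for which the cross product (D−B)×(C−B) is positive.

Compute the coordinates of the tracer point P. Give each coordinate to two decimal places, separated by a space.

A=(0,0), D=(9.00,0)
B = A + 3.00·(cos326°, sin326°) = (2.4871, -1.6776)
|BD| = 6.7255
circle(B,8.00) ∩ circle(D,7.00): a=4.4779, h=6.6294
  candidates: C₊=(5.1699,5.8592) cross=44.586; C₋=(8.4771,-6.9804) cross=-44.586
  mode + wants cross > 0 → take C=(5.1699,5.8592) (cross=44.586)
ex = (C−B)/|BC| = (0.3353,0.9421); ey = (-0.9421,0.3353)
P = B + -1.60·ex + -1.94·ey = (3.7782,-3.8355)

3.78 -3.84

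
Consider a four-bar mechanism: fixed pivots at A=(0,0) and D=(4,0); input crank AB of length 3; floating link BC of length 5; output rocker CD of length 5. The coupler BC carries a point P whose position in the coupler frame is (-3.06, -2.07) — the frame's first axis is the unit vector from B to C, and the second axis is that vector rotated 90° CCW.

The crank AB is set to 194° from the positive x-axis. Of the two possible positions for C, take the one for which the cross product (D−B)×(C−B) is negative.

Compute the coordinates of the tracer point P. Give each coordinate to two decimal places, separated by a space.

A=(0,0), D=(4.00,0)
B = A + 3.00·(cos194°, sin194°) = (-2.9109, -0.7258)
|BD| = 6.9489
circle(B,5.00) ∩ circle(D,5.00): a=3.4744, h=3.5956
  candidates: C₊=(0.1690,3.2130) cross=24.985; C₋=(0.9201,-3.9388) cross=-24.985
  mode - wants cross < 0 → take C=(0.9201,-3.9388) (cross=-24.985)
ex = (C−B)/|BC| = (0.7662,-0.6426); ey = (0.6426,0.7662)
P = B + -3.06·ex + -2.07·ey = (-6.5856,-0.3454)

-6.59 -0.35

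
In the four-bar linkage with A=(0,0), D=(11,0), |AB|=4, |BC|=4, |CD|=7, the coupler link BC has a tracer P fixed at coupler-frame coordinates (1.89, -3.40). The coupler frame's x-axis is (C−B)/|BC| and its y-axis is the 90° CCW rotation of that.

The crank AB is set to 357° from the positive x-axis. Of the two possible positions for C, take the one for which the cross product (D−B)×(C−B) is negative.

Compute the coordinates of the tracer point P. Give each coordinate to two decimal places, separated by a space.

1.37 -3.08

A=(0,0), D=(11.00,0)
B = A + 4.00·(cos357°, sin357°) = (3.9945, -0.2093)
|BD| = 7.0086
circle(B,4.00) ∩ circle(D,7.00): a=1.1501, h=3.8311
  candidates: C₊=(5.0296,3.6544) cross=26.851; C₋=(5.2585,-4.0044) cross=-26.851
  mode - wants cross < 0 → take C=(5.2585,-4.0044) (cross=-26.851)
ex = (C−B)/|BC| = (0.3160,-0.9488); ey = (0.9488,0.3160)
P = B + 1.89·ex + -3.40·ey = (1.3660,-3.0769)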